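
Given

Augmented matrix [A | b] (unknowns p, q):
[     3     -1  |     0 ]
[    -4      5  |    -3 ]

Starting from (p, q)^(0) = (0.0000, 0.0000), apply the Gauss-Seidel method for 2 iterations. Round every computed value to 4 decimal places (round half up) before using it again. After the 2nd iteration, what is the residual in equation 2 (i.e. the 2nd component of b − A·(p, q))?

0.0000

Iteration 1:
  p = (0 - (-1)·0.0000) / (3) = 0.0000
  q = (-3 - (-4)·0.0000) / (5) = -0.6000
Iteration 2:
  p = (0 - (-1)·-0.6000) / (3) = -0.2000
  q = (-3 - (-4)·-0.2000) / (5) = -0.7600
Residual b − A·x = (-0.1600, 0.0000)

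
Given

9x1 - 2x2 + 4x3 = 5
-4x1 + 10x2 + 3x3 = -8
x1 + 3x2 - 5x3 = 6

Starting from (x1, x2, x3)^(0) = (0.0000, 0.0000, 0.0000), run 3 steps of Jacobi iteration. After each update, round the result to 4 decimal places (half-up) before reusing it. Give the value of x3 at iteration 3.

Iteration 1:
  x1 = (5 - (-2)·0.0000 - (4)·0.0000) / (9) = 0.5556
  x2 = (-8 - (-4)·0.0000 - (3)·0.0000) / (10) = -0.8000
  x3 = (6 - (1)·0.0000 - (3)·0.0000) / (-5) = -1.2000
Iteration 2:
  x1 = (5 - (-2)·-0.8000 - (4)·-1.2000) / (9) = 0.9111
  x2 = (-8 - (-4)·0.5556 - (3)·-1.2000) / (10) = -0.2178
  x3 = (6 - (1)·0.5556 - (3)·-0.8000) / (-5) = -1.5689
Iteration 3:
  x1 = (5 - (-2)·-0.2178 - (4)·-1.5689) / (9) = 1.2044
  x2 = (-8 - (-4)·0.9111 - (3)·-1.5689) / (10) = 0.0351
  x3 = (6 - (1)·0.9111 - (3)·-0.2178) / (-5) = -1.1485

-1.1485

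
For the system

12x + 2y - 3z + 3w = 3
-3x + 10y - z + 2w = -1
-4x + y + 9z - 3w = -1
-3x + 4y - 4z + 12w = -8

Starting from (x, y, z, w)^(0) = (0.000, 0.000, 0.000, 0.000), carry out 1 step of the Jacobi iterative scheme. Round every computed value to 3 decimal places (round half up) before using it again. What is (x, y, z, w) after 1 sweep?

Iteration 1:
  x = (3 - (2)·0.000 - (-3)·0.000 - (3)·0.000) / (12) = 0.250
  y = (-1 - (-3)·0.000 - (-1)·0.000 - (2)·0.000) / (10) = -0.100
  z = (-1 - (-4)·0.000 - (1)·0.000 - (-3)·0.000) / (9) = -0.111
  w = (-8 - (-3)·0.000 - (4)·0.000 - (-4)·0.000) / (12) = -0.667

(0.250, -0.100, -0.111, -0.667)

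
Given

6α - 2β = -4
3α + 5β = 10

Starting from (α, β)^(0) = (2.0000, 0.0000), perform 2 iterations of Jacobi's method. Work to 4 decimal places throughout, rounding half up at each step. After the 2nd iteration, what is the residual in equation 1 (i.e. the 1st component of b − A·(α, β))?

Iteration 1:
  α = (-4 - (-2)·0.0000) / (6) = -0.6667
  β = (10 - (3)·2.0000) / (5) = 0.8000
Iteration 2:
  α = (-4 - (-2)·0.8000) / (6) = -0.4000
  β = (10 - (3)·-0.6667) / (5) = 2.4000
Residual b − A·x = (3.2000, -0.8000)

3.2000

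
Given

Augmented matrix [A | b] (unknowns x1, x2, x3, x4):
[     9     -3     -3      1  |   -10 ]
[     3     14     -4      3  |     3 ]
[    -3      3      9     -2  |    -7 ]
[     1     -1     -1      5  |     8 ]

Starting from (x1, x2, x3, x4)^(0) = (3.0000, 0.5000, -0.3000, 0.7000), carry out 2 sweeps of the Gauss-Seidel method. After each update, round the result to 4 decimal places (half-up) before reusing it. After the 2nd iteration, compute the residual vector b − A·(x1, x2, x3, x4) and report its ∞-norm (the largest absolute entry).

0.5322

Iteration 1:
  x1 = (-10 - (-3)·0.5000 - (-3)·-0.3000 - (1)·0.7000) / (9) = -1.1222
  x2 = (3 - (3)·-1.1222 - (-4)·-0.3000 - (3)·0.7000) / (14) = 0.2190
  x3 = (-7 - (-3)·-1.1222 - (3)·0.2190 - (-2)·0.7000) / (9) = -1.0693
  x4 = (8 - (1)·-1.1222 - (-1)·0.2190 - (-1)·-1.0693) / (5) = 1.6544
Iteration 2:
  x1 = (-10 - (-3)·0.2190 - (-3)·-1.0693 - (1)·1.6544) / (9) = -1.5784
  x2 = (3 - (3)·-1.5784 - (-4)·-1.0693 - (3)·1.6544) / (14) = -0.1075
  x3 = (-7 - (-3)·-1.5784 - (3)·-0.1075 - (-2)·1.6544) / (9) = -0.9004
  x4 = (8 - (1)·-1.5784 - (-1)·-0.1075 - (-1)·-0.9004) / (5) = 1.7141
Residual b − A·x = (-0.5322, 0.4963, 0.1191, 0.0000); ∞-norm = 0.5322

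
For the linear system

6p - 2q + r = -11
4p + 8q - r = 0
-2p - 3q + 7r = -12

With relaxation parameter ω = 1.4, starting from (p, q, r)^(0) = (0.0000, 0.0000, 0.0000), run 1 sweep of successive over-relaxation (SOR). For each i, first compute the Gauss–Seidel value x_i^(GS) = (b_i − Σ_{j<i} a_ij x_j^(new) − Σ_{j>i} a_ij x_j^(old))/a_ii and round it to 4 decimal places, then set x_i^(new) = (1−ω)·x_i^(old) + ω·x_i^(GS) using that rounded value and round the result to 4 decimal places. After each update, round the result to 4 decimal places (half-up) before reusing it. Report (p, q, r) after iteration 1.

(-2.5666, 1.7966, -2.3486)

Iteration 1:
  p: GS value = (-11 - (-2)·0.0000 - (1)·0.0000) / (6) = -1.8333;  p ← (1−ω)·0.0000 + ω·-1.8333 = -2.5666
  q: GS value = (0 - (4)·-2.5666 - (-1)·0.0000) / (8) = 1.2833;  q ← (1−ω)·0.0000 + ω·1.2833 = 1.7966
  r: GS value = (-12 - (-2)·-2.5666 - (-3)·1.7966) / (7) = -1.6776;  r ← (1−ω)·0.0000 + ω·-1.6776 = -2.3486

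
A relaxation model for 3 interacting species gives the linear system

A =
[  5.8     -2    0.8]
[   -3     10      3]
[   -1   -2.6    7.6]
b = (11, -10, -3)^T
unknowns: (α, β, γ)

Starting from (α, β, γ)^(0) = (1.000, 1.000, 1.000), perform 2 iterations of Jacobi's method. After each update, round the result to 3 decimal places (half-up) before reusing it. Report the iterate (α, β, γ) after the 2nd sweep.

Iteration 1:
  α = (11 - (-2)·1.000 - (0.8)·1.000) / (5.8) = 2.103
  β = (-10 - (-3)·1.000 - (3)·1.000) / (10) = -1.000
  γ = (-3 - (-1)·1.000 - (-2.6)·1.000) / (7.6) = 0.079
Iteration 2:
  α = (11 - (-2)·-1.000 - (0.8)·0.079) / (5.8) = 1.541
  β = (-10 - (-3)·2.103 - (3)·0.079) / (10) = -0.393
  γ = (-3 - (-1)·2.103 - (-2.6)·-1.000) / (7.6) = -0.460

(1.541, -0.393, -0.460)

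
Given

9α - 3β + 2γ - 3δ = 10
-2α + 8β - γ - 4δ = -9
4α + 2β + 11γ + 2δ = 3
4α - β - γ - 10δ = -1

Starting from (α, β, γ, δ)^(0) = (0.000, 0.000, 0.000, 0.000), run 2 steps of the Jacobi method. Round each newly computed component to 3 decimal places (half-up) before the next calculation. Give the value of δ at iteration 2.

0.630

Iteration 1:
  α = (10 - (-3)·0.000 - (2)·0.000 - (-3)·0.000) / (9) = 1.111
  β = (-9 - (-2)·0.000 - (-1)·0.000 - (-4)·0.000) / (8) = -1.125
  γ = (3 - (4)·0.000 - (2)·0.000 - (2)·0.000) / (11) = 0.273
  δ = (-1 - (4)·0.000 - (-1)·0.000 - (-1)·0.000) / (-10) = 0.100
Iteration 2:
  α = (10 - (-3)·-1.125 - (2)·0.273 - (-3)·0.100) / (9) = 0.709
  β = (-9 - (-2)·1.111 - (-1)·0.273 - (-4)·0.100) / (8) = -0.763
  γ = (3 - (4)·1.111 - (2)·-1.125 - (2)·0.100) / (11) = 0.055
  δ = (-1 - (4)·1.111 - (-1)·-1.125 - (-1)·0.273) / (-10) = 0.630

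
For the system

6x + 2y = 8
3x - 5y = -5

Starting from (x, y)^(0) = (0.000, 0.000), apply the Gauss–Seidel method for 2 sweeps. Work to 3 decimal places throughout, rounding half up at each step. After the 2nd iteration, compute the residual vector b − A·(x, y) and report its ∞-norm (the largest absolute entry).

0.722

Iteration 1:
  x = (8 - (2)·0.000) / (6) = 1.333
  y = (-5 - (3)·1.333) / (-5) = 1.800
Iteration 2:
  x = (8 - (2)·1.800) / (6) = 0.733
  y = (-5 - (3)·0.733) / (-5) = 1.440
Residual b − A·x = (0.722, 0.001); ∞-norm = 0.722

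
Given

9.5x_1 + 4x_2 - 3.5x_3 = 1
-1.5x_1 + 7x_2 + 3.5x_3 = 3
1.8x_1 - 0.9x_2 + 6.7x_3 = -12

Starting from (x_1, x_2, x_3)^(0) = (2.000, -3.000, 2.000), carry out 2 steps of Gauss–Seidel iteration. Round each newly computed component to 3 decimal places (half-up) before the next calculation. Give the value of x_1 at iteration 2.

-0.718

Iteration 1:
  x_1 = (1 - (4)·-3.000 - (-3.5)·2.000) / (9.5) = 2.105
  x_2 = (3 - (-1.5)·2.105 - (3.5)·2.000) / (7) = -0.120
  x_3 = (-12 - (1.8)·2.105 - (-0.9)·-0.120) / (6.7) = -2.373
Iteration 2:
  x_1 = (1 - (4)·-0.120 - (-3.5)·-2.373) / (9.5) = -0.718
  x_2 = (3 - (-1.5)·-0.718 - (3.5)·-2.373) / (7) = 1.461
  x_3 = (-12 - (1.8)·-0.718 - (-0.9)·1.461) / (6.7) = -1.402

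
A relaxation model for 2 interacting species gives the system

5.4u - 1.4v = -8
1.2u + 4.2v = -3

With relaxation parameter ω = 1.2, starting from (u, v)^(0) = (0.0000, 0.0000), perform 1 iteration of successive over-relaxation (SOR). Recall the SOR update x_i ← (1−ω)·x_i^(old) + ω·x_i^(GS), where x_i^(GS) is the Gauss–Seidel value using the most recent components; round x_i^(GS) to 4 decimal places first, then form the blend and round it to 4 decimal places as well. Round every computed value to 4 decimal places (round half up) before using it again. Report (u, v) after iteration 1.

Iteration 1:
  u: GS value = (-8 - (-1.4)·0.0000) / (5.4) = -1.4815;  u ← (1−ω)·0.0000 + ω·-1.4815 = -1.7778
  v: GS value = (-3 - (1.2)·-1.7778) / (4.2) = -0.2063;  v ← (1−ω)·0.0000 + ω·-0.2063 = -0.2476

(-1.7778, -0.2476)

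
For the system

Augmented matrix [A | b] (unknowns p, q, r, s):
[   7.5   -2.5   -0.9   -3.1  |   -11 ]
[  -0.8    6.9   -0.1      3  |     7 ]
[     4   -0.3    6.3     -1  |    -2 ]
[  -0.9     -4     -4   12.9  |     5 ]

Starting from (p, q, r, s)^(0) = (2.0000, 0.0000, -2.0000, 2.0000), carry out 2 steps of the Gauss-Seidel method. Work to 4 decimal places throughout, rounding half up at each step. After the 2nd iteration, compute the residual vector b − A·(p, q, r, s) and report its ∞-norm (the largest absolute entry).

2.1685

Iteration 1:
  p = (-11 - (-2.5)·0.0000 - (-0.9)·-2.0000 - (-3.1)·2.0000) / (7.5) = -0.8800
  q = (7 - (-0.8)·-0.8800 - (-0.1)·-2.0000 - (3)·2.0000) / (6.9) = 0.0139
  r = (-2 - (4)·-0.8800 - (-0.3)·0.0139 - (-1)·2.0000) / (6.3) = 0.5594
  s = (5 - (-0.9)·-0.8800 - (-4)·0.0139 - (-4)·0.5594) / (12.9) = 0.5040
Iteration 2:
  p = (-11 - (-2.5)·0.0139 - (-0.9)·0.5594 - (-3.1)·0.5040) / (7.5) = -1.1866
  q = (7 - (-0.8)·-1.1866 - (-0.1)·0.5594 - (3)·0.5040) / (6.9) = 0.6659
  r = (-2 - (4)·-1.1866 - (-0.3)·0.6659 - (-1)·0.5040) / (6.3) = 0.5476
  s = (5 - (-0.9)·-1.1866 - (-4)·0.6659 - (-4)·0.5476) / (12.9) = 0.6811
Residual b − A·x = (2.1685, -0.5325, 0.1774, -0.0001); ∞-norm = 2.1685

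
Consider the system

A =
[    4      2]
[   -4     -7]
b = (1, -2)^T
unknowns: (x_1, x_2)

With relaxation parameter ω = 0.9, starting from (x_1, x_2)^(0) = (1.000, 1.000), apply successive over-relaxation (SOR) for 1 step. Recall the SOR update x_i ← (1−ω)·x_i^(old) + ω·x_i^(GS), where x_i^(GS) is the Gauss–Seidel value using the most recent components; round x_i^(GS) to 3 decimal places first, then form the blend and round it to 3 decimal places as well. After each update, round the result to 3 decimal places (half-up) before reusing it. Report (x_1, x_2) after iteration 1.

(-0.125, 0.421)

Iteration 1:
  x_1: GS value = (1 - (2)·1.000) / (4) = -0.250;  x_1 ← (1−ω)·1.000 + ω·-0.250 = -0.125
  x_2: GS value = (-2 - (-4)·-0.125) / (-7) = 0.357;  x_2 ← (1−ω)·1.000 + ω·0.357 = 0.421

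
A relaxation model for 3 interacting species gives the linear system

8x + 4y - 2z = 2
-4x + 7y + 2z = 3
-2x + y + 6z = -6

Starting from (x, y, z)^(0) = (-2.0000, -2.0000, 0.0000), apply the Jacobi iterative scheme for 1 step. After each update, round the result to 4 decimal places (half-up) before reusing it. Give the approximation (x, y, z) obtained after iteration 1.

(1.2500, -0.7143, -1.3333)

Iteration 1:
  x = (2 - (4)·-2.0000 - (-2)·0.0000) / (8) = 1.2500
  y = (3 - (-4)·-2.0000 - (2)·0.0000) / (7) = -0.7143
  z = (-6 - (-2)·-2.0000 - (1)·-2.0000) / (6) = -1.3333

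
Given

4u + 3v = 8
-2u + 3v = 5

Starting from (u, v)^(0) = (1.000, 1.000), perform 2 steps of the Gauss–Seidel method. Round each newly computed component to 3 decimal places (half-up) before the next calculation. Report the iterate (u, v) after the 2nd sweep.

Iteration 1:
  u = (8 - (3)·1.000) / (4) = 1.250
  v = (5 - (-2)·1.250) / (3) = 2.500
Iteration 2:
  u = (8 - (3)·2.500) / (4) = 0.125
  v = (5 - (-2)·0.125) / (3) = 1.750

(0.125, 1.750)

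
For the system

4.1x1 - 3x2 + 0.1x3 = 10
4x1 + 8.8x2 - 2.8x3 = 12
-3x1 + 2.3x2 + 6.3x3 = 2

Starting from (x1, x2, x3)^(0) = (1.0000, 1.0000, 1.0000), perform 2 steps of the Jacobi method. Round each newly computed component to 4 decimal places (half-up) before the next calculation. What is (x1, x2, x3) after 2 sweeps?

Iteration 1:
  x1 = (10 - (-3)·1.0000 - (0.1)·1.0000) / (4.1) = 3.1463
  x2 = (12 - (4)·1.0000 - (-2.8)·1.0000) / (8.8) = 1.2273
  x3 = (2 - (-3)·1.0000 - (2.3)·1.0000) / (6.3) = 0.4286
Iteration 2:
  x1 = (10 - (-3)·1.2273 - (0.1)·0.4286) / (4.1) = 3.3266
  x2 = (12 - (4)·3.1463 - (-2.8)·0.4286) / (8.8) = 0.0699
  x3 = (2 - (-3)·3.1463 - (2.3)·1.2273) / (6.3) = 1.3676

(3.3266, 0.0699, 1.3676)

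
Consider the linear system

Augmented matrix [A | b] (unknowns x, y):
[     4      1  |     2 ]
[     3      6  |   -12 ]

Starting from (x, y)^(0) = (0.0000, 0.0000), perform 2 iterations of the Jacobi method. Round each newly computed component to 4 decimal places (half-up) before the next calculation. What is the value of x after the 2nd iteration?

1.0000

Iteration 1:
  x = (2 - (1)·0.0000) / (4) = 0.5000
  y = (-12 - (3)·0.0000) / (6) = -2.0000
Iteration 2:
  x = (2 - (1)·-2.0000) / (4) = 1.0000
  y = (-12 - (3)·0.5000) / (6) = -2.2500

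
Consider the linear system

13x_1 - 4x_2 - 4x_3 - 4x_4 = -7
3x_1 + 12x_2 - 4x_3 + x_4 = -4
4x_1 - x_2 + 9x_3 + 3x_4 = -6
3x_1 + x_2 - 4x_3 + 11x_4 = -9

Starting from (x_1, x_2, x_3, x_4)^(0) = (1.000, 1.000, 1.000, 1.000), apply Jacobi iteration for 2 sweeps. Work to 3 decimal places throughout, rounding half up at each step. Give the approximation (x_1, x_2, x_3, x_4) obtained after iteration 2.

Iteration 1:
  x_1 = (-7 - (-4)·1.000 - (-4)·1.000 - (-4)·1.000) / (13) = 0.385
  x_2 = (-4 - (3)·1.000 - (-4)·1.000 - (1)·1.000) / (12) = -0.333
  x_3 = (-6 - (4)·1.000 - (-1)·1.000 - (3)·1.000) / (9) = -1.333
  x_4 = (-9 - (3)·1.000 - (1)·1.000 - (-4)·1.000) / (11) = -0.818
Iteration 2:
  x_1 = (-7 - (-4)·-0.333 - (-4)·-1.333 - (-4)·-0.818) / (13) = -1.303
  x_2 = (-4 - (3)·0.385 - (-4)·-1.333 - (1)·-0.818) / (12) = -0.806
  x_3 = (-6 - (4)·0.385 - (-1)·-0.333 - (3)·-0.818) / (9) = -0.602
  x_4 = (-9 - (3)·0.385 - (1)·-0.333 - (-4)·-1.333) / (11) = -1.378

(-1.303, -0.806, -0.602, -1.378)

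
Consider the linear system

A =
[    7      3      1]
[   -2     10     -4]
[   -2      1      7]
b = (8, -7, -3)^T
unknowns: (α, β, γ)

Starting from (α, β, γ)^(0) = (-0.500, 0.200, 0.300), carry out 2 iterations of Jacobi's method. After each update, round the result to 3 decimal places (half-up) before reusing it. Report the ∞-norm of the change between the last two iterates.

0.558

Iteration 1:
  α = (8 - (3)·0.200 - (1)·0.300) / (7) = 1.014
  β = (-7 - (-2)·-0.500 - (-4)·0.300) / (10) = -0.680
  γ = (-3 - (-2)·-0.500 - (1)·0.200) / (7) = -0.600
Iteration 2:
  α = (8 - (3)·-0.680 - (1)·-0.600) / (7) = 1.520
  β = (-7 - (-2)·1.014 - (-4)·-0.600) / (10) = -0.737
  γ = (-3 - (-2)·1.014 - (1)·-0.680) / (7) = -0.042
Change: (0.506, -0.057, 0.558) → max |·| = 0.558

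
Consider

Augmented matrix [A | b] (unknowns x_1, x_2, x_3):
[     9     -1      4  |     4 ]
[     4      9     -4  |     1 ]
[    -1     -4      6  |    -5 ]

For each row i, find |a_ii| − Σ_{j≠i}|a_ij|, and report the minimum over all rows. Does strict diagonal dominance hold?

1

row 1: |9| − (1+4) = 4
row 2: |9| − (4+4) = 1
row 3: |6| − (1+4) = 1
minimum over rows = 1 → strictly diagonally dominant (convergence guaranteed)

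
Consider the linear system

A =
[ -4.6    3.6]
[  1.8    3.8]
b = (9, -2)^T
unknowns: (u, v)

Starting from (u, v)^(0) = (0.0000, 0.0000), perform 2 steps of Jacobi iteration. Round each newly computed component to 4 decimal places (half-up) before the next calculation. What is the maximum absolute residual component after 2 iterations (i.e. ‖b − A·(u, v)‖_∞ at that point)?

3.3361

Iteration 1:
  u = (9 - (3.6)·0.0000) / (-4.6) = -1.9565
  v = (-2 - (1.8)·0.0000) / (3.8) = -0.5263
Iteration 2:
  u = (9 - (3.6)·-0.5263) / (-4.6) = -2.3684
  v = (-2 - (1.8)·-1.9565) / (3.8) = 0.4004
Residual b − A·x = (-3.3361, 0.7416); ∞-norm = 3.3361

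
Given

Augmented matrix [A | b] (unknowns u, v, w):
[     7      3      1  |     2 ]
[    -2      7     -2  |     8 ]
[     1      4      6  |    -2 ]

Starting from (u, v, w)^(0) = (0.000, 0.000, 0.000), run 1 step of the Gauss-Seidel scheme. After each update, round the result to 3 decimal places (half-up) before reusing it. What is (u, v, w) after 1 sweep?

(0.286, 1.225, -1.198)

Iteration 1:
  u = (2 - (3)·0.000 - (1)·0.000) / (7) = 0.286
  v = (8 - (-2)·0.286 - (-2)·0.000) / (7) = 1.225
  w = (-2 - (1)·0.286 - (4)·1.225) / (6) = -1.198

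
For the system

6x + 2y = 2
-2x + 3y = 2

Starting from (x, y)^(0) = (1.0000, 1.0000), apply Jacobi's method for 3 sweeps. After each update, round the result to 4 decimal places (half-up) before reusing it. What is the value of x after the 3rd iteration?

Iteration 1:
  x = (2 - (2)·1.0000) / (6) = 0.0000
  y = (2 - (-2)·1.0000) / (3) = 1.3333
Iteration 2:
  x = (2 - (2)·1.3333) / (6) = -0.1111
  y = (2 - (-2)·0.0000) / (3) = 0.6667
Iteration 3:
  x = (2 - (2)·0.6667) / (6) = 0.1111
  y = (2 - (-2)·-0.1111) / (3) = 0.5926

0.1111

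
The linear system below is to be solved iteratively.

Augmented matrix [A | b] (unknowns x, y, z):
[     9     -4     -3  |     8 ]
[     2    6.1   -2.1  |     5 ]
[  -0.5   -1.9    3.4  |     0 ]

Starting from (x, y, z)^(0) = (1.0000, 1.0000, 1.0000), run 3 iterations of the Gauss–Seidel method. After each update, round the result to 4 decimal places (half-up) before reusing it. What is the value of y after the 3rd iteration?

Iteration 1:
  x = (8 - (-4)·1.0000 - (-3)·1.0000) / (9) = 1.6667
  y = (5 - (2)·1.6667 - (-2.1)·1.0000) / (6.1) = 0.6175
  z = (0 - (-0.5)·1.6667 - (-1.9)·0.6175) / (3.4) = 0.5902
Iteration 2:
  x = (8 - (-4)·0.6175 - (-3)·0.5902) / (9) = 1.3601
  y = (5 - (2)·1.3601 - (-2.1)·0.5902) / (6.1) = 0.5769
  z = (0 - (-0.5)·1.3601 - (-1.9)·0.5769) / (3.4) = 0.5224
Iteration 3:
  x = (8 - (-4)·0.5769 - (-3)·0.5224) / (9) = 1.3194
  y = (5 - (2)·1.3194 - (-2.1)·0.5224) / (6.1) = 0.5669
  z = (0 - (-0.5)·1.3194 - (-1.9)·0.5669) / (3.4) = 0.5108

0.5669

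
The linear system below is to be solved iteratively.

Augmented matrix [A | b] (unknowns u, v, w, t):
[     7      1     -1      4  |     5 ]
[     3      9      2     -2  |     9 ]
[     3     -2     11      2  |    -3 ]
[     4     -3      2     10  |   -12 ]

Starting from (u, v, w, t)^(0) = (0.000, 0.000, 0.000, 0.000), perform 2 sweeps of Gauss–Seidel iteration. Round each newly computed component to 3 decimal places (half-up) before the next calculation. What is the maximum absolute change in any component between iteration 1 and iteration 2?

Iteration 1:
  u = (5 - (1)·0.000 - (-1)·0.000 - (4)·0.000) / (7) = 0.714
  v = (9 - (3)·0.714 - (2)·0.000 - (-2)·0.000) / (9) = 0.762
  w = (-3 - (3)·0.714 - (-2)·0.762 - (2)·0.000) / (11) = -0.329
  t = (-12 - (4)·0.714 - (-3)·0.762 - (2)·-0.329) / (10) = -1.191
Iteration 2:
  u = (5 - (1)·0.762 - (-1)·-0.329 - (4)·-1.191) / (7) = 1.239
  v = (9 - (3)·1.239 - (2)·-0.329 - (-2)·-1.191) / (9) = 0.395
  w = (-3 - (3)·1.239 - (-2)·0.395 - (2)·-1.191) / (11) = -0.322
  t = (-12 - (4)·1.239 - (-3)·0.395 - (2)·-0.322) / (10) = -1.513
Change: (0.525, -0.367, 0.007, -0.322) → max |·| = 0.525

0.525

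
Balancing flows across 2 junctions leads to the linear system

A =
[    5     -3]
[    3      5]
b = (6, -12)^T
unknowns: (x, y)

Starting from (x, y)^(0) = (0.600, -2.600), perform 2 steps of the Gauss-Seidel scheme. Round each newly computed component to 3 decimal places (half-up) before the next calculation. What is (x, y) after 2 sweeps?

Iteration 1:
  x = (6 - (-3)·-2.600) / (5) = -0.360
  y = (-12 - (3)·-0.360) / (5) = -2.184
Iteration 2:
  x = (6 - (-3)·-2.184) / (5) = -0.110
  y = (-12 - (3)·-0.110) / (5) = -2.334

(-0.110, -2.334)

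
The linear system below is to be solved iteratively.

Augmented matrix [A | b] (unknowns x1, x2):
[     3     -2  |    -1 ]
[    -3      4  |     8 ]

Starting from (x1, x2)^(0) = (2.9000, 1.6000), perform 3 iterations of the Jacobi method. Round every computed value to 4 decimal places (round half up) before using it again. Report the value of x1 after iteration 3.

1.3667

Iteration 1:
  x1 = (-1 - (-2)·1.6000) / (3) = 0.7333
  x2 = (8 - (-3)·2.9000) / (4) = 4.1750
Iteration 2:
  x1 = (-1 - (-2)·4.1750) / (3) = 2.4500
  x2 = (8 - (-3)·0.7333) / (4) = 2.5500
Iteration 3:
  x1 = (-1 - (-2)·2.5500) / (3) = 1.3667
  x2 = (8 - (-3)·2.4500) / (4) = 3.8375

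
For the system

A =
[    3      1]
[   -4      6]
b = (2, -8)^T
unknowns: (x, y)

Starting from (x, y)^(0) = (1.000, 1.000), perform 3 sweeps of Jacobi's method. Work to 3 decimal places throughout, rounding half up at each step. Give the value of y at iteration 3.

Iteration 1:
  x = (2 - (1)·1.000) / (3) = 0.333
  y = (-8 - (-4)·1.000) / (6) = -0.667
Iteration 2:
  x = (2 - (1)·-0.667) / (3) = 0.889
  y = (-8 - (-4)·0.333) / (6) = -1.111
Iteration 3:
  x = (2 - (1)·-1.111) / (3) = 1.037
  y = (-8 - (-4)·0.889) / (6) = -0.741

-0.741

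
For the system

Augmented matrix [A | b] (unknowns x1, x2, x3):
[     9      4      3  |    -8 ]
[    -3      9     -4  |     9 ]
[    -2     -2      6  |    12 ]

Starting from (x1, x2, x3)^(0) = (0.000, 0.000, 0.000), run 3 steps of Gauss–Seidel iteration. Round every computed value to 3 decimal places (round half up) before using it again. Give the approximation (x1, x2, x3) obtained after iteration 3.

Iteration 1:
  x1 = (-8 - (4)·0.000 - (3)·0.000) / (9) = -0.889
  x2 = (9 - (-3)·-0.889 - (-4)·0.000) / (9) = 0.704
  x3 = (12 - (-2)·-0.889 - (-2)·0.704) / (6) = 1.938
Iteration 2:
  x1 = (-8 - (4)·0.704 - (3)·1.938) / (9) = -1.848
  x2 = (9 - (-3)·-1.848 - (-4)·1.938) / (9) = 1.245
  x3 = (12 - (-2)·-1.848 - (-2)·1.245) / (6) = 1.799
Iteration 3:
  x1 = (-8 - (4)·1.245 - (3)·1.799) / (9) = -2.042
  x2 = (9 - (-3)·-2.042 - (-4)·1.799) / (9) = 1.119
  x3 = (12 - (-2)·-2.042 - (-2)·1.119) / (6) = 1.692

(-2.042, 1.119, 1.692)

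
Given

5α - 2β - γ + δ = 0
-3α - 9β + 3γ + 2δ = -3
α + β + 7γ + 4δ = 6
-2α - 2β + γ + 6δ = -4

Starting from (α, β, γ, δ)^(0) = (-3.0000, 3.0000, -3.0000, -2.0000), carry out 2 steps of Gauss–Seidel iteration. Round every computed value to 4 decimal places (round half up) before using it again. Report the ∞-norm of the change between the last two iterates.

Iteration 1:
  α = (0 - (-2)·3.0000 - (-1)·-3.0000 - (1)·-2.0000) / (5) = 1.0000
  β = (-3 - (-3)·1.0000 - (3)·-3.0000 - (2)·-2.0000) / (-9) = -1.4444
  γ = (6 - (1)·1.0000 - (1)·-1.4444 - (4)·-2.0000) / (7) = 2.0635
  δ = (-4 - (-2)·1.0000 - (-2)·-1.4444 - (1)·2.0635) / (6) = -1.1587
Iteration 2:
  α = (0 - (-2)·-1.4444 - (-1)·2.0635 - (1)·-1.1587) / (5) = 0.0667
  β = (-3 - (-3)·0.0667 - (3)·2.0635 - (2)·-1.1587) / (-9) = 0.7414
  γ = (6 - (1)·0.0667 - (1)·0.7414 - (4)·-1.1587) / (7) = 1.4038
  δ = (-4 - (-2)·0.0667 - (-2)·0.7414 - (1)·1.4038) / (6) = -0.6313
Change: (-0.9333, 2.1858, -0.6597, 0.5274) → max |·| = 2.1858

2.1858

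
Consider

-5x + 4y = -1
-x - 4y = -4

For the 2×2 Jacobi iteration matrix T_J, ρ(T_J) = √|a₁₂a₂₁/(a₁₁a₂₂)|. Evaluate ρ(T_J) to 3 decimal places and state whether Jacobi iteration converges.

0.447

a₁₂a₂₁/(a₁₁a₂₂) = (4)·(-1) / ((-5)·(-4)) = -0.200000
ρ = √|-0.200000| = √0.200000 = 0.447
ρ < 1, so Jacobi converges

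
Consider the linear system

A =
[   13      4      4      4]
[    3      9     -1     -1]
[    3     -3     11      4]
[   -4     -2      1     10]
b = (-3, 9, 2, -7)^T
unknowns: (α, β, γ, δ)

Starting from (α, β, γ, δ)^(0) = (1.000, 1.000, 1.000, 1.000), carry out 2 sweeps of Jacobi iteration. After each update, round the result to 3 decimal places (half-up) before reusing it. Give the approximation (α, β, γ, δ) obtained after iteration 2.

(-0.387, 1.342, 0.812, -0.966)

Iteration 1:
  α = (-3 - (4)·1.000 - (4)·1.000 - (4)·1.000) / (13) = -1.154
  β = (9 - (3)·1.000 - (-1)·1.000 - (-1)·1.000) / (9) = 0.889
  γ = (2 - (3)·1.000 - (-3)·1.000 - (4)·1.000) / (11) = -0.182
  δ = (-7 - (-4)·1.000 - (-2)·1.000 - (1)·1.000) / (10) = -0.200
Iteration 2:
  α = (-3 - (4)·0.889 - (4)·-0.182 - (4)·-0.200) / (13) = -0.387
  β = (9 - (3)·-1.154 - (-1)·-0.182 - (-1)·-0.200) / (9) = 1.342
  γ = (2 - (3)·-1.154 - (-3)·0.889 - (4)·-0.200) / (11) = 0.812
  δ = (-7 - (-4)·-1.154 - (-2)·0.889 - (1)·-0.182) / (10) = -0.966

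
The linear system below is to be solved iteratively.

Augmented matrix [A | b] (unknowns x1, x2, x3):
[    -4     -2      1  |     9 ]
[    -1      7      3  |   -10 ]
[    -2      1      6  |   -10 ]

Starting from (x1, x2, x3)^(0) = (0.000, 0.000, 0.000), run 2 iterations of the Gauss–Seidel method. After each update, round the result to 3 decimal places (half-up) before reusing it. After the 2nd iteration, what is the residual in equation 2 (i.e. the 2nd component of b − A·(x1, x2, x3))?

Iteration 1:
  x1 = (9 - (-2)·0.000 - (1)·0.000) / (-4) = -2.250
  x2 = (-10 - (-1)·-2.250 - (3)·0.000) / (7) = -1.750
  x3 = (-10 - (-2)·-2.250 - (1)·-1.750) / (6) = -2.125
Iteration 2:
  x1 = (9 - (-2)·-1.750 - (1)·-2.125) / (-4) = -1.906
  x2 = (-10 - (-1)·-1.906 - (3)·-2.125) / (7) = -0.790
  x3 = (-10 - (-2)·-1.906 - (1)·-0.790) / (6) = -2.170
Residual b − A·x = (1.966, 0.134, -0.002)

0.134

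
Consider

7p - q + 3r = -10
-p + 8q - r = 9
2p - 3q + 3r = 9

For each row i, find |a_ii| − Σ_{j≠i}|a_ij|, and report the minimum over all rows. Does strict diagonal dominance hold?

row 1: |7| − (1+3) = 3
row 2: |8| − (1+1) = 6
row 3: |3| − (2+3) = -2
minimum over rows = -2 → not strictly diagonally dominant

-2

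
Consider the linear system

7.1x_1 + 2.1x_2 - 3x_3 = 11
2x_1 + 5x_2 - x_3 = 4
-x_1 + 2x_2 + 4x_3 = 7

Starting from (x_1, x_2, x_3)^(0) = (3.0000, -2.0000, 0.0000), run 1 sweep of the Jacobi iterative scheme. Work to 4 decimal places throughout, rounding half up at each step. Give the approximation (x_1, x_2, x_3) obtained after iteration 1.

(2.1408, -0.4000, 3.5000)

Iteration 1:
  x_1 = (11 - (2.1)·-2.0000 - (-3)·0.0000) / (7.1) = 2.1408
  x_2 = (4 - (2)·3.0000 - (-1)·0.0000) / (5) = -0.4000
  x_3 = (7 - (-1)·3.0000 - (2)·-2.0000) / (4) = 3.5000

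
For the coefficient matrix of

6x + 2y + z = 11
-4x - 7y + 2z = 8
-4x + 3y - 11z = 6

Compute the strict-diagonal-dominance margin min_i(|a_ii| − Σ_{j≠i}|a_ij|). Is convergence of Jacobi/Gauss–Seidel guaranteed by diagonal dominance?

row 1: |6| − (2+1) = 3
row 2: |-7| − (4+2) = 1
row 3: |-11| − (4+3) = 4
minimum over rows = 1 → strictly diagonally dominant (convergence guaranteed)

1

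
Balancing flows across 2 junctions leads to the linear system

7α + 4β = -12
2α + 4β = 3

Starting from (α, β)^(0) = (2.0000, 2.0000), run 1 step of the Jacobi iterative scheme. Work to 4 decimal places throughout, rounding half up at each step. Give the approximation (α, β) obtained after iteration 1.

Iteration 1:
  α = (-12 - (4)·2.0000) / (7) = -2.8571
  β = (3 - (2)·2.0000) / (4) = -0.2500

(-2.8571, -0.2500)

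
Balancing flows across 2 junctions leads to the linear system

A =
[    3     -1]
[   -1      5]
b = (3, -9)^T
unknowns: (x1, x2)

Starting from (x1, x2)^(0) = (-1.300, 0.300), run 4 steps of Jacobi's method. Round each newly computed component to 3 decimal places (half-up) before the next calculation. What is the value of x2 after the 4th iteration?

-1.705

Iteration 1:
  x1 = (3 - (-1)·0.300) / (3) = 1.100
  x2 = (-9 - (-1)·-1.300) / (5) = -2.060
Iteration 2:
  x1 = (3 - (-1)·-2.060) / (3) = 0.313
  x2 = (-9 - (-1)·1.100) / (5) = -1.580
Iteration 3:
  x1 = (3 - (-1)·-1.580) / (3) = 0.473
  x2 = (-9 - (-1)·0.313) / (5) = -1.737
Iteration 4:
  x1 = (3 - (-1)·-1.737) / (3) = 0.421
  x2 = (-9 - (-1)·0.473) / (5) = -1.705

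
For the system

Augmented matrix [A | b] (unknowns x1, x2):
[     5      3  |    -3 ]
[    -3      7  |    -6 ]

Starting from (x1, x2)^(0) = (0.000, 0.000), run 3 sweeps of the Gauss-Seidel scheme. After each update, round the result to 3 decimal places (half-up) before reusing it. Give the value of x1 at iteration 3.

Iteration 1:
  x1 = (-3 - (3)·0.000) / (5) = -0.600
  x2 = (-6 - (-3)·-0.600) / (7) = -1.114
Iteration 2:
  x1 = (-3 - (3)·-1.114) / (5) = 0.068
  x2 = (-6 - (-3)·0.068) / (7) = -0.828
Iteration 3:
  x1 = (-3 - (3)·-0.828) / (5) = -0.103
  x2 = (-6 - (-3)·-0.103) / (7) = -0.901

-0.103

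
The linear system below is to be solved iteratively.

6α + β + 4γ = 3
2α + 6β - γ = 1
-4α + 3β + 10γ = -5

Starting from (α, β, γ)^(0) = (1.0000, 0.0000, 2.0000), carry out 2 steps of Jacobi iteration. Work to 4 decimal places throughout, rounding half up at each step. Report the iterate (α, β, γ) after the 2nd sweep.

(0.5389, 0.4278, -0.8833)

Iteration 1:
  α = (3 - (1)·0.0000 - (4)·2.0000) / (6) = -0.8333
  β = (1 - (2)·1.0000 - (-1)·2.0000) / (6) = 0.1667
  γ = (-5 - (-4)·1.0000 - (3)·0.0000) / (10) = -0.1000
Iteration 2:
  α = (3 - (1)·0.1667 - (4)·-0.1000) / (6) = 0.5389
  β = (1 - (2)·-0.8333 - (-1)·-0.1000) / (6) = 0.4278
  γ = (-5 - (-4)·-0.8333 - (3)·0.1667) / (10) = -0.8833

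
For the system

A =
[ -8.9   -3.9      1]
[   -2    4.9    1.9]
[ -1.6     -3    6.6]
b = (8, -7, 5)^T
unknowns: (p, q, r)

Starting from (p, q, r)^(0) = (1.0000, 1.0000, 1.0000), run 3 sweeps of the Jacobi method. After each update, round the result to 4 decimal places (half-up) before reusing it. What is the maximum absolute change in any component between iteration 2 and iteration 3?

1.0851

Iteration 1:
  p = (8 - (-3.9)·1.0000 - (1)·1.0000) / (-8.9) = -1.2247
  q = (-7 - (-2)·1.0000 - (1.9)·1.0000) / (4.9) = -1.4082
  r = (5 - (-1.6)·1.0000 - (-3)·1.0000) / (6.6) = 1.4545
Iteration 2:
  p = (8 - (-3.9)·-1.4082 - (1)·1.4545) / (-8.9) = -0.1184
  q = (-7 - (-2)·-1.2247 - (1.9)·1.4545) / (4.9) = -2.4924
  r = (5 - (-1.6)·-1.2247 - (-3)·-1.4082) / (6.6) = -0.1794
Iteration 3:
  p = (8 - (-3.9)·-2.4924 - (1)·-0.1794) / (-8.9) = 0.1731
  q = (-7 - (-2)·-0.1184 - (1.9)·-0.1794) / (4.9) = -1.4073
  r = (5 - (-1.6)·-0.1184 - (-3)·-2.4924) / (6.6) = -0.4040
Change: (0.2915, 1.0851, -0.2246) → max |·| = 1.0851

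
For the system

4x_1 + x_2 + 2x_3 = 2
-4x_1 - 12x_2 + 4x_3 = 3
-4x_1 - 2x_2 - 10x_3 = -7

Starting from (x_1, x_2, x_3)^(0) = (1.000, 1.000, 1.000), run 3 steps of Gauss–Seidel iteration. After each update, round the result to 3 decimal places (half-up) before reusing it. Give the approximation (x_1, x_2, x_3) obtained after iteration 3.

(0.168, -0.081, 0.649)

Iteration 1:
  x_1 = (2 - (1)·1.000 - (2)·1.000) / (4) = -0.250
  x_2 = (3 - (-4)·-0.250 - (4)·1.000) / (-12) = 0.167
  x_3 = (-7 - (-4)·-0.250 - (-2)·0.167) / (-10) = 0.767
Iteration 2:
  x_1 = (2 - (1)·0.167 - (2)·0.767) / (4) = 0.075
  x_2 = (3 - (-4)·0.075 - (4)·0.767) / (-12) = -0.019
  x_3 = (-7 - (-4)·0.075 - (-2)·-0.019) / (-10) = 0.674
Iteration 3:
  x_1 = (2 - (1)·-0.019 - (2)·0.674) / (4) = 0.168
  x_2 = (3 - (-4)·0.168 - (4)·0.674) / (-12) = -0.081
  x_3 = (-7 - (-4)·0.168 - (-2)·-0.081) / (-10) = 0.649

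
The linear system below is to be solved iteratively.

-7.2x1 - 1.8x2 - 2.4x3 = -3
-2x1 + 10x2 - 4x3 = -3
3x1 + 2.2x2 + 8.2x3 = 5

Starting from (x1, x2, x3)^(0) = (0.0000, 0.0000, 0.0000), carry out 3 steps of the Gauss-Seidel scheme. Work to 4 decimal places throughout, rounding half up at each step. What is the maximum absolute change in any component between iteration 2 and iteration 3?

Iteration 1:
  x1 = (-3 - (-1.8)·0.0000 - (-2.4)·0.0000) / (-7.2) = 0.4167
  x2 = (-3 - (-2)·0.4167 - (-4)·0.0000) / (10) = -0.2167
  x3 = (5 - (3)·0.4167 - (2.2)·-0.2167) / (8.2) = 0.5154
Iteration 2:
  x1 = (-3 - (-1.8)·-0.2167 - (-2.4)·0.5154) / (-7.2) = 0.2990
  x2 = (-3 - (-2)·0.2990 - (-4)·0.5154) / (10) = -0.0340
  x3 = (5 - (3)·0.2990 - (2.2)·-0.0340) / (8.2) = 0.5095
Iteration 3:
  x1 = (-3 - (-1.8)·-0.0340 - (-2.4)·0.5095) / (-7.2) = 0.2553
  x2 = (-3 - (-2)·0.2553 - (-4)·0.5095) / (10) = -0.0451
  x3 = (5 - (3)·0.2553 - (2.2)·-0.0451) / (8.2) = 0.5285
Change: (-0.0437, -0.0111, 0.0190) → max |·| = 0.0437

0.0437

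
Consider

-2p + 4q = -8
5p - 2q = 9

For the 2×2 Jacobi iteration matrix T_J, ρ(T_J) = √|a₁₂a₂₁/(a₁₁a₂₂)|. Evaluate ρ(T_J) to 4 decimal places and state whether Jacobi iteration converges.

2.2361

a₁₂a₂₁/(a₁₁a₂₂) = (4)·(5) / ((-2)·(-2)) = 5.000000
ρ = √|5.000000| = √5.000000 = 2.2361
ρ > 1, so Jacobi diverges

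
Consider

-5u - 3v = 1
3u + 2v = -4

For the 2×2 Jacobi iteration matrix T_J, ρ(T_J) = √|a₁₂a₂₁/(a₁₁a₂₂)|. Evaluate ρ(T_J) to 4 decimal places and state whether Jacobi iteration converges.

0.9487

a₁₂a₂₁/(a₁₁a₂₂) = (-3)·(3) / ((-5)·(2)) = 0.900000
ρ = √|0.900000| = √0.900000 = 0.9487
ρ < 1, so Jacobi converges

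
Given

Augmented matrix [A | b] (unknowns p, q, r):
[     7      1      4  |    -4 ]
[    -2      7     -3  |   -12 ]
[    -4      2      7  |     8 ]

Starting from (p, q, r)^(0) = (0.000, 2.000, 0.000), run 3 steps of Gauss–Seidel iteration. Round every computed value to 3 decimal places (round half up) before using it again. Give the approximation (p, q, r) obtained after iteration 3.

Iteration 1:
  p = (-4 - (1)·2.000 - (4)·0.000) / (7) = -0.857
  q = (-12 - (-2)·-0.857 - (-3)·0.000) / (7) = -1.959
  r = (8 - (-4)·-0.857 - (2)·-1.959) / (7) = 1.213
Iteration 2:
  p = (-4 - (1)·-1.959 - (4)·1.213) / (7) = -0.985
  q = (-12 - (-2)·-0.985 - (-3)·1.213) / (7) = -1.476
  r = (8 - (-4)·-0.985 - (2)·-1.476) / (7) = 1.002
Iteration 3:
  p = (-4 - (1)·-1.476 - (4)·1.002) / (7) = -0.933
  q = (-12 - (-2)·-0.933 - (-3)·1.002) / (7) = -1.551
  r = (8 - (-4)·-0.933 - (2)·-1.551) / (7) = 1.053

(-0.933, -1.551, 1.053)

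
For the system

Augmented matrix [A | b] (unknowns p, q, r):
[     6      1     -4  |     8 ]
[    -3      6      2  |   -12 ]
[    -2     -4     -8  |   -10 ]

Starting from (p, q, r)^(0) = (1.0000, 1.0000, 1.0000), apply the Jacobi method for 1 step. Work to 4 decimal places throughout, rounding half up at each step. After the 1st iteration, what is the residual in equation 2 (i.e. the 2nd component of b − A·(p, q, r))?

3.4997

Iteration 1:
  p = (8 - (1)·1.0000 - (-4)·1.0000) / (6) = 1.8333
  q = (-12 - (-3)·1.0000 - (2)·1.0000) / (6) = -1.8333
  r = (-10 - (-2)·1.0000 - (-4)·1.0000) / (-8) = 0.5000
Residual b − A·x = (0.8335, 3.4997, -9.6666)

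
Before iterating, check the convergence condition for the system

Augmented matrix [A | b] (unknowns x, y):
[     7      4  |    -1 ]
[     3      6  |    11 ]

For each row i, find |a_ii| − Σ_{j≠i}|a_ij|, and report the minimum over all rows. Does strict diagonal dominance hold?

3

row 1: |7| − (4) = 3
row 2: |6| − (3) = 3
minimum over rows = 3 → strictly diagonally dominant (convergence guaranteed)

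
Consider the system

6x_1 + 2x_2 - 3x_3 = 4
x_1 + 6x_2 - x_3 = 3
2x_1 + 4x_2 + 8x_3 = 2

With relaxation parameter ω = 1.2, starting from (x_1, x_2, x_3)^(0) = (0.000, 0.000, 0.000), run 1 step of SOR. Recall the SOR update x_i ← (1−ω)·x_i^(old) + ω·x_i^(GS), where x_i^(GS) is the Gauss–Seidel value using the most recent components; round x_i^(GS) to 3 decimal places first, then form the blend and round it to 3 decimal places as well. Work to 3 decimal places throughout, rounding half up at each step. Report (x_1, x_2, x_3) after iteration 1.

(0.800, 0.440, -0.204)

Iteration 1:
  x_1: GS value = (4 - (2)·0.000 - (-3)·0.000) / (6) = 0.667;  x_1 ← (1−ω)·0.000 + ω·0.667 = 0.800
  x_2: GS value = (3 - (1)·0.800 - (-1)·0.000) / (6) = 0.367;  x_2 ← (1−ω)·0.000 + ω·0.367 = 0.440
  x_3: GS value = (2 - (2)·0.800 - (4)·0.440) / (8) = -0.170;  x_3 ← (1−ω)·0.000 + ω·-0.170 = -0.204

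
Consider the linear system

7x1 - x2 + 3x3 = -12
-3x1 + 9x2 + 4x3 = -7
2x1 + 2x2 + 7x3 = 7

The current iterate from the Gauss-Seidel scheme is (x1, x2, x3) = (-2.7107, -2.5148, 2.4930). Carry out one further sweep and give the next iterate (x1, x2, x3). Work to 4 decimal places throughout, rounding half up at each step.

One sweep:
  x1 = (-12 - (-1)·-2.5148 - (3)·2.4930) / (7) = -3.1420
  x2 = (-7 - (-3)·-3.1420 - (4)·2.4930) / (9) = -2.9331
  x3 = (7 - (2)·-3.1420 - (2)·-2.9331) / (7) = 2.7357

(-3.1420, -2.9331, 2.7357)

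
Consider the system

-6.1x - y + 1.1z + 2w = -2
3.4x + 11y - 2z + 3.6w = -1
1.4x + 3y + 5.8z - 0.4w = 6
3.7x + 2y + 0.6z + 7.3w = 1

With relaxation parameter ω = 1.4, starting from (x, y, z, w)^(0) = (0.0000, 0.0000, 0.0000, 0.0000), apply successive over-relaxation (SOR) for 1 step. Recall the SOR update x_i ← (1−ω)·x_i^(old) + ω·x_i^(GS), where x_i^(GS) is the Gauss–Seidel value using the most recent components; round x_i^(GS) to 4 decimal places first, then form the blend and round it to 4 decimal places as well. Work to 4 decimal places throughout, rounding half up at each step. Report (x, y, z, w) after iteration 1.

(0.4591, -0.3259, 1.5291, -0.1849)

Iteration 1:
  x: GS value = (-2 - (-1)·0.0000 - (1.1)·0.0000 - (2)·0.0000) / (-6.1) = 0.3279;  x ← (1−ω)·0.0000 + ω·0.3279 = 0.4591
  y: GS value = (-1 - (3.4)·0.4591 - (-2)·0.0000 - (3.6)·0.0000) / (11) = -0.2328;  y ← (1−ω)·0.0000 + ω·-0.2328 = -0.3259
  z: GS value = (6 - (1.4)·0.4591 - (3)·-0.3259 - (-0.4)·0.0000) / (5.8) = 1.0922;  z ← (1−ω)·0.0000 + ω·1.0922 = 1.5291
  w: GS value = (1 - (3.7)·0.4591 - (2)·-0.3259 - (0.6)·1.5291) / (7.3) = -0.1321;  w ← (1−ω)·0.0000 + ω·-0.1321 = -0.1849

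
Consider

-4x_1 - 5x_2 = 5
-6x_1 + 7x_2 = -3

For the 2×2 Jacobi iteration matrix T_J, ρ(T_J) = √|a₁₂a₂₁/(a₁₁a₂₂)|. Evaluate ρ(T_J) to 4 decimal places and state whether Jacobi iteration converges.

1.0351

a₁₂a₂₁/(a₁₁a₂₂) = (-5)·(-6) / ((-4)·(7)) = -1.071429
ρ = √|-1.071429| = √1.071429 = 1.0351
ρ > 1, so Jacobi diverges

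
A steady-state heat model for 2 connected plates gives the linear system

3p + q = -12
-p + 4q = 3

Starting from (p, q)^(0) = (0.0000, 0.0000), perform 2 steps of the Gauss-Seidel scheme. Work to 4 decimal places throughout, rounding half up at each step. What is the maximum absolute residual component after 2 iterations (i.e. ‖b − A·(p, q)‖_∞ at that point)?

Iteration 1:
  p = (-12 - (1)·0.0000) / (3) = -4.0000
  q = (3 - (-1)·-4.0000) / (4) = -0.2500
Iteration 2:
  p = (-12 - (1)·-0.2500) / (3) = -3.9167
  q = (3 - (-1)·-3.9167) / (4) = -0.2292
Residual b − A·x = (-0.0207, 0.0001); ∞-norm = 0.0207

0.0207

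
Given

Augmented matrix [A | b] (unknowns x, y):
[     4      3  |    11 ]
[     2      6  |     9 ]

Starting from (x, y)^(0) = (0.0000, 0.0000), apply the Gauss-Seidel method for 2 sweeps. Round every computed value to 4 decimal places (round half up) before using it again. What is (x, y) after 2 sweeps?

(2.3125, 0.7292)

Iteration 1:
  x = (11 - (3)·0.0000) / (4) = 2.7500
  y = (9 - (2)·2.7500) / (6) = 0.5833
Iteration 2:
  x = (11 - (3)·0.5833) / (4) = 2.3125
  y = (9 - (2)·2.3125) / (6) = 0.7292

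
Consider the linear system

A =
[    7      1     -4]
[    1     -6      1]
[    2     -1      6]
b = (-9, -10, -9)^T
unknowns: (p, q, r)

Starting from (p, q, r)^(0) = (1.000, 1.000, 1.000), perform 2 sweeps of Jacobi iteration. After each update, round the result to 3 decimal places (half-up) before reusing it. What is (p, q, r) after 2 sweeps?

(-2.524, 1.246, -0.881)

Iteration 1:
  p = (-9 - (1)·1.000 - (-4)·1.000) / (7) = -0.857
  q = (-10 - (1)·1.000 - (1)·1.000) / (-6) = 2.000
  r = (-9 - (2)·1.000 - (-1)·1.000) / (6) = -1.667
Iteration 2:
  p = (-9 - (1)·2.000 - (-4)·-1.667) / (7) = -2.524
  q = (-10 - (1)·-0.857 - (1)·-1.667) / (-6) = 1.246
  r = (-9 - (2)·-0.857 - (-1)·2.000) / (6) = -0.881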